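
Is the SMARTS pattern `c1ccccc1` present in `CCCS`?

No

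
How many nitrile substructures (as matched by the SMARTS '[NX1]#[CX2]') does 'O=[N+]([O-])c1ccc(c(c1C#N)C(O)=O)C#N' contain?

[NX1]#[CX2] is the SMARTS for a nitrile: a nitrogen triple-bonded to a two-connected carbon.
The molecule carries 2 separate instances of a nitrile (-C#N) meeting every constraint; each maps to a distinct set of atoms, giving 2 matches.

2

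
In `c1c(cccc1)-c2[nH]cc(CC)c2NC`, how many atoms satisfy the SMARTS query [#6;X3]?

10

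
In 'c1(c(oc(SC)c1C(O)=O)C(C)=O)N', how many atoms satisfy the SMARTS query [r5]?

Check the 14 heavy atoms by environment: 1× o (aromatic, in 5-ring) → match; 4× c (aromatic, in 5-ring) → match; 1× N (acyclic) → no; 4× C (acyclic) → no; 3× O (acyclic) → no; 1× S (acyclic) → no.
Summing the matching environments: 1 + 4 = 5 matching atoms.

5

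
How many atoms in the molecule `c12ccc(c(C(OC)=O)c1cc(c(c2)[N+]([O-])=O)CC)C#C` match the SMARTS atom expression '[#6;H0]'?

8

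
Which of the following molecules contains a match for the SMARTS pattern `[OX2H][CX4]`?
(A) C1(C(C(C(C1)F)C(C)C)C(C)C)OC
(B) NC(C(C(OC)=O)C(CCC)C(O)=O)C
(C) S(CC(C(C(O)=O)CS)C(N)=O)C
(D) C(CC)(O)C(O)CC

[OX2H][CX4] describes a hydroxyl oxygen bound to an sp3 (X4) carbon (an aliphatic alcohol).
(A) has a methoxy ether (-OCH3) but the oxygen has H0 (ether), not H1.
(B) has a carboxylic acid group (-C(=O)OH) but the -OH is on a CX3 carbonyl carbon, not a CX4 carbon.
(C) has a carboxylic acid group (-C(=O)OH) but the -OH is on a CX3 carbonyl carbon, not a CX4 carbon.
(D) contains a hydroxyl group (-OH), which satisfies every atom and bond constraint.
So the answer is (D).

D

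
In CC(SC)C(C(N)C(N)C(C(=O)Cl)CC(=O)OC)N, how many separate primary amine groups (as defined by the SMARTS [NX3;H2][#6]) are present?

3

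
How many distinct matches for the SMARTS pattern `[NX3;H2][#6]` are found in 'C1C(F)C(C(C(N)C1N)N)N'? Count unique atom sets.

4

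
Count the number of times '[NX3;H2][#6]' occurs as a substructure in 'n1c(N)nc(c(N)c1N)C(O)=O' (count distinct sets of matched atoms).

3

[NX3;H2][#6] is the SMARTS for a primary amine: a trivalent nitrogen with two H attached to carbon.
The molecule carries 3 separate instances of a primary amino group (-NH2) meeting every constraint; each maps to a distinct set of atoms, giving 3 matches.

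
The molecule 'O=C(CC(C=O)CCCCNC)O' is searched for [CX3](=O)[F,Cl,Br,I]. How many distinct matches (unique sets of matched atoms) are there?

0

[CX3](=O)[F,Cl,Br,I] is the SMARTS for an acyl halide: a carbonyl carbon bonded to a halogen.
The molecule has a carboxylic acid group (-C(=O)OH), but the carbonyl is bonded to -OH, not to a halogen; nothing else fits, so there are 0 matches.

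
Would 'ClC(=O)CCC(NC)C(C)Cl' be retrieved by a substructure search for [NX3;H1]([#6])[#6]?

Yes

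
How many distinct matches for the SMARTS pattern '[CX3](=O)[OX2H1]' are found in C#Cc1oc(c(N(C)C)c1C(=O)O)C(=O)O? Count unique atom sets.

2

[CX3](=O)[OX2H1] is the SMARTS for a carboxylic acid: an sp2 carbon double-bonded to O and single-bonded to an -OH oxygen.
The molecule carries 2 separate instances of a carboxylic acid group (-C(=O)OH) meeting every constraint; each maps to a distinct set of atoms, giving 2 matches.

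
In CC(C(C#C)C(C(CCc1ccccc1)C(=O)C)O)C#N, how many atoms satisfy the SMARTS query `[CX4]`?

Check the 21 heavy atoms by environment: 8× C (X4) → match; 3× C (X2) → no; 1× N (X1) → no; 1× C (X3) → no; 1× O (X1) → no; 1× O (X2) → no; 6× c (aromatic, X3) → no.
That gives 8 matching atoms.

8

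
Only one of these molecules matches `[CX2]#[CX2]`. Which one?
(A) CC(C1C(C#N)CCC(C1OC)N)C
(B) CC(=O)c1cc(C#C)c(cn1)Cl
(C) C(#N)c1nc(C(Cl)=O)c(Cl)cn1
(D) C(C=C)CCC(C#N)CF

B

[CX2]#[CX2] describes a carbon-carbon triple bond (an alkyne).
(A) has a nitrile (-C#N) but the triple bond is C#N, not C#C.
(B) contains an ethynyl group (-C#CH), which satisfies every atom and bond constraint.
(C) has a nitrile (-C#N) but the triple bond is C#N, not C#C.
(D) has a nitrile (-C#N) but the triple bond is C#N, not C#C.
So the answer is (B).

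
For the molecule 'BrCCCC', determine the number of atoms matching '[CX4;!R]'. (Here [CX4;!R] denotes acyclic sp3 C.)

4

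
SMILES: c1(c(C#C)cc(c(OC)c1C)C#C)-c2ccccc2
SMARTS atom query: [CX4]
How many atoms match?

The query [CX4] means: C with X4: aliphatic carbon with exactly 4 total connections (bonds + H).
Check the 19 heavy atoms by environment: 12× c (aromatic, X3) → no; 4× C (X2) → no; 2× C (X4) → match; 1× O (X2) → no.
That gives 2 matching atoms.

2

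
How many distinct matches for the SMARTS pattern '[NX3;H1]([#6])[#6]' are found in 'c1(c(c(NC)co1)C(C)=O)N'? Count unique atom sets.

[NX3;H1]([#6])[#6] is the SMARTS for a secondary amine: a trivalent nitrogen with one H, bonded to two carbons.
Exactly one fragment in the molecule meets all constraints, giving 1 match.

1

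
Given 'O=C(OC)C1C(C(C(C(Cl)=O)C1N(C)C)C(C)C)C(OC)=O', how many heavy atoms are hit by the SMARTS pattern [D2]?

2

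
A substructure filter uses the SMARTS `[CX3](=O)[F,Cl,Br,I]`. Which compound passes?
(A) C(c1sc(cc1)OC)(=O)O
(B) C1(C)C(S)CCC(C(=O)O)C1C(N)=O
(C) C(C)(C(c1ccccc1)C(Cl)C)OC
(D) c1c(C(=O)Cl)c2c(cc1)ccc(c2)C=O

D

[CX3](=O)[F,Cl,Br,I] describes a carbonyl carbon bonded to a halogen (an acyl halide).
(A) has a carboxylic acid group (-C(=O)OH) but the carbonyl is bonded to -OH, not to a halogen.
(B) has a carboxylic acid group (-C(=O)OH) but the carbonyl is bonded to -OH, not to a halogen.
(C) has a chloro substituent but the Cl is not on a carbonyl carbon.
(D) contains an acyl chloride (-C(=O)Cl), which satisfies every atom and bond constraint.
So the answer is (D).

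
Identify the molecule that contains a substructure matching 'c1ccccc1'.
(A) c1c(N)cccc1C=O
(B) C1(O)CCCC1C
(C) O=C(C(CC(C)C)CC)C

A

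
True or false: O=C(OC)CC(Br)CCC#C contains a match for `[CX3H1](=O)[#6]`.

The pattern [CX3H1](=O)[#6] describes an sp2 carbon with one H, double-bonded to O and single-bonded to carbon — an aldehyde.
The closest candidate here is a methyl-ester group (-C(=O)OCH3), but the carbonyl carbon has H0, not H1. No other fragment satisfies the full query, so there is no match.

False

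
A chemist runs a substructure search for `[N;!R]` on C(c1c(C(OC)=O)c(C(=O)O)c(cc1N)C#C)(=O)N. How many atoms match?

The query [N;!R] means: aliphatic nitrogen not in a ring.
Check the 19 heavy atoms by environment: 6× c (aromatic, in 6-ring) → no; 6× C (acyclic) → no; 5× O (acyclic) → no; 2× N (acyclic) → match.
That gives 2 matching atoms.

2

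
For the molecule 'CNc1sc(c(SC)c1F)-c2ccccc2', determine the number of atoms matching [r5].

Check the 16 heavy atoms by environment: 1× s (aromatic, in 5-ring) → match; 4× c (aromatic, in 5-ring) → match; 6× c (aromatic, in 6-ring) → no; 1× N (acyclic) → no; 2× C (acyclic) → no; 1× F (acyclic) → no; 1× S (acyclic) → no.
Summing the matching environments: 1 + 4 = 5 matching atoms.

5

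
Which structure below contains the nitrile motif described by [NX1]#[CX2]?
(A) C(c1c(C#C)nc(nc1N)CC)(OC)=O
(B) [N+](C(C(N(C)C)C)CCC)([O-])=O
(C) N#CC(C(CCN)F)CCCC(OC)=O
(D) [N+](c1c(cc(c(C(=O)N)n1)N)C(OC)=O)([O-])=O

C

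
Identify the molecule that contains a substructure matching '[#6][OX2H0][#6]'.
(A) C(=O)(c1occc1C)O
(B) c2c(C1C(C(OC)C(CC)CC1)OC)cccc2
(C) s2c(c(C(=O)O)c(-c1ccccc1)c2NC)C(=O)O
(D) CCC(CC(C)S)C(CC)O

B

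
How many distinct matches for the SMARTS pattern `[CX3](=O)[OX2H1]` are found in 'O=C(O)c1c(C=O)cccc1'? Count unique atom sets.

1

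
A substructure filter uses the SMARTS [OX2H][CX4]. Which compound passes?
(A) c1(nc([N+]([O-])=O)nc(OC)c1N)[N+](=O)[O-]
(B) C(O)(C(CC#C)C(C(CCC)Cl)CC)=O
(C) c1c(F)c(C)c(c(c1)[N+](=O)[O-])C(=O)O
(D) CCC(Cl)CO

D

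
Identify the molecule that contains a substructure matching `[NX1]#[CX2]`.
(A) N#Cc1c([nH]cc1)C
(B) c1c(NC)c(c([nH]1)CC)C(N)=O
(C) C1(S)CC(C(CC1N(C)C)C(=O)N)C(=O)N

A

[NX1]#[CX2] describes a nitrogen triple-bonded to a two-connected carbon (a nitrile).
(A) contains a nitrile (-C#N), which satisfies every atom and bond constraint.
(B) has a primary amide (-C(=O)NH2) but the nitrogen is NX3, not NX1.
(C) has a primary amide (-C(=O)NH2) but the nitrogen is NX3, not NX1.
So the answer is (A).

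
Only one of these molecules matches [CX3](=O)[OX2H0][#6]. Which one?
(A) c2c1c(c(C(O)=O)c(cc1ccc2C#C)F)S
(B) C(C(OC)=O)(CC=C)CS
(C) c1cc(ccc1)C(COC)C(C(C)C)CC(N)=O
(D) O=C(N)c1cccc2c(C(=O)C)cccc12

B

[CX3](=O)[OX2H0][#6] describes a carbonyl carbon bonded to an oxygen that is itself bonded to carbon (no H on that O) (an ester).
(A) has a carboxylic acid group (-C(=O)OH) but the singly-bonded O carries H (OX2H1, not H0).
(B) contains a methyl-ester group (-C(=O)OCH3), which satisfies every atom and bond constraint.
(C) has a methoxy ether (-OCH3) but the ether oxygen is not adjacent to a C=O carbon.
(D) has a primary amide (-C(=O)NH2) but the carbonyl is bonded to N, not to an O-C linkage.
So the answer is (B).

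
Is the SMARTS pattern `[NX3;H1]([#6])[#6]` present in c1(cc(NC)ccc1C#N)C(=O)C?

Yes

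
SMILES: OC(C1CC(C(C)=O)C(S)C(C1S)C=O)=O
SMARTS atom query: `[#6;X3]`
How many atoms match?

The query [#6;X3] means: any carbon (aromatic or not) with three total connections.
Check the 16 heavy atoms by environment: 7× C (X4) → no; 3× C (X3) → match; 3× O (X1) → no; 2× S (X2) → no; 1× O (X2) → no.
That gives 3 matching atoms.

3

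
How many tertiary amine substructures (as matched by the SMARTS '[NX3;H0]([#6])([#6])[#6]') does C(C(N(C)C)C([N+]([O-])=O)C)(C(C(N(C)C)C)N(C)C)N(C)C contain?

4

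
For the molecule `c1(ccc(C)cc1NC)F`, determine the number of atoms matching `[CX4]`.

2

The query [CX4] means: C with X4: aliphatic carbon with exactly 4 total connections (bonds + H).
Check the 10 heavy atoms by environment: 6× c (aromatic, X3) → no; 1× N (X3) → no; 2× C (X4) → match; 1× F (X1) → no.
That gives 2 matching atoms.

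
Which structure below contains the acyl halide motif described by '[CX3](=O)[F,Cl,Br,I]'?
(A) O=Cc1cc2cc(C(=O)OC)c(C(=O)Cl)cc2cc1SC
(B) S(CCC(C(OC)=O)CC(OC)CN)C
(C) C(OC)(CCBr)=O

A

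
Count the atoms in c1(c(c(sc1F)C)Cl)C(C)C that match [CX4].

4

The query [CX4] means: C with X4: aliphatic carbon with exactly 4 total connections (bonds + H).
Check the 11 heavy atoms by environment: 1× s (aromatic, X2) → no; 4× c (aromatic, X3) → no; 4× C (X4) → match; 1× Cl (X1) → no; 1× F (X1) → no.
That gives 4 matching atoms.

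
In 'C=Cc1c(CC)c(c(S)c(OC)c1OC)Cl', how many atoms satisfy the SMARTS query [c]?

The query [c] means: lowercase c matches aromatic carbon only.
Check the 16 heavy atoms by environment: 6× c (aromatic) → match; 2× O → no; 6× C → no; 1× Cl → no; 1× S → no.
That gives 6 matching atoms.

6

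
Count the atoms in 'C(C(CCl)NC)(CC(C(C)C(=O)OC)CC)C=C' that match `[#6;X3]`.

3

The query [#6;X3] means: any carbon (aromatic or not) with three total connections.
Check the 18 heavy atoms by environment: 11× C (X4) → no; 3× C (X3) → match; 1× O (X1) → no; 1× O (X2) → no; 1× Cl (X1) → no; 1× N (X3) → no.
That gives 3 matching atoms.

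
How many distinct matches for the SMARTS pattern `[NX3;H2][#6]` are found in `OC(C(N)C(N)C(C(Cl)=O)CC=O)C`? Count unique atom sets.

2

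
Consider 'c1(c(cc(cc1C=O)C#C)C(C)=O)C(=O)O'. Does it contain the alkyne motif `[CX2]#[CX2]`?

The pattern [CX2]#[CX2] describes a carbon-carbon triple bond — an alkyne.
The molecule carries an ethynyl group (-C#CH), whose atoms satisfy every constraint of the query, so the pattern matches.

Yes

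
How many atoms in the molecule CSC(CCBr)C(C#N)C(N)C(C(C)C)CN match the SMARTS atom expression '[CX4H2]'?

3

The query [CX4H2] means: sp3 carbon (X4) with exactly two hydrogens.
Check the 17 heavy atoms by environment: 3× C (H2, X4) → match; 5× C (H1, X4) → no; 1× C (H0, X2) → no; 1× N (H0, X1) → no; 1× Br (H0, X1) → no; 1× S (H0, X2) → no; 3× C (H3, X4) → no; 2× N (H2, X3) → no.
That gives 3 matching atoms.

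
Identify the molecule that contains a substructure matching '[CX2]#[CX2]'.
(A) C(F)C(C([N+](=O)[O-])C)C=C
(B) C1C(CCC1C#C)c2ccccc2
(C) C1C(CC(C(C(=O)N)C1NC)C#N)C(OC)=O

[CX2]#[CX2] describes a carbon-carbon triple bond (an alkyne).
(A) has a vinyl group (-CH=CH2) but the C=C is a double bond; both carbons are CX3, not CX2.
(B) contains an ethynyl group (-C#CH), which satisfies every atom and bond constraint.
(C) has a nitrile (-C#N) but the triple bond is C#N, not C#C.
So the answer is (B).

B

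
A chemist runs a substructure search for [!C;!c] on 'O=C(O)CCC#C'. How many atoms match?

Check the 7 heavy atoms by environment: 5× C → no; 2× O → match.
That gives 2 matching atoms.

2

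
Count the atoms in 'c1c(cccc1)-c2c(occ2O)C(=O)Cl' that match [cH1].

The query [cH1] means: aromatic carbon bearing exactly one hydrogen.
Check the 15 heavy atoms by environment: 1× o (aromatic, H0) → no; 6× c (aromatic, H1) → match; 4× c (aromatic, H0) → no; 1× O (H1) → no; 1× C (H0) → no; 1× O (H0) → no; 1× Cl (H0) → no.
That gives 6 matching atoms.

6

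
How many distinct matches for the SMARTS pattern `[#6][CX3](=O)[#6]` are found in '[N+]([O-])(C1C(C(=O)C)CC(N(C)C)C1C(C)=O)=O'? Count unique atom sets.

2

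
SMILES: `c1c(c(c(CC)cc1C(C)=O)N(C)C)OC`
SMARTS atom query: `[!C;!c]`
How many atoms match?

Check the 16 heavy atoms by environment: 6× c (aromatic) → no; 2× O → match; 7× C → no; 1× N → match.
Summing the matching environments: 2 + 1 = 3 matching atoms.

3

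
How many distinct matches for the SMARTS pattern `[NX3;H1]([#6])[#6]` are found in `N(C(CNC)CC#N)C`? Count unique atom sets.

2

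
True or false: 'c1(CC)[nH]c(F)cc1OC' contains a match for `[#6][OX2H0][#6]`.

True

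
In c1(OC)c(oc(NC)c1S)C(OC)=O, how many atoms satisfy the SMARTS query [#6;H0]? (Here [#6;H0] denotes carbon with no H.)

5

The query [#6;H0] means: any carbon with no attached hydrogen.
Check the 14 heavy atoms by environment: 1× o (aromatic, H0) → no; 4× c (aromatic, H0) → match; 3× O (H0) → no; 3× C (H3) → no; 1× C (H0) → match; 1× N (H1) → no; 1× S (H1) → no.
Summing the matching environments: 4 + 1 = 5 matching atoms.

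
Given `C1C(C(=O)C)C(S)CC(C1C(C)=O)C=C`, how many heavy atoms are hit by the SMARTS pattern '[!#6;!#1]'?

3

Check the 15 heavy atoms by environment: 12× C → no; 1× S → match; 2× O → match.
Summing the matching environments: 1 + 2 = 3 matching atoms.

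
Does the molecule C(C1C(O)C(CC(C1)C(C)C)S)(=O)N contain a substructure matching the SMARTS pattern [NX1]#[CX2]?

The pattern [NX1]#[CX2] describes a nitrogen triple-bonded to a two-connected carbon — a nitrile.
The closest candidate here is a primary amide (-C(=O)NH2), but the nitrogen is NX3, not NX1. No other fragment satisfies the full query, so there is no match.

No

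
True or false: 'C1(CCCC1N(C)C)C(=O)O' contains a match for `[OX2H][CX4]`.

False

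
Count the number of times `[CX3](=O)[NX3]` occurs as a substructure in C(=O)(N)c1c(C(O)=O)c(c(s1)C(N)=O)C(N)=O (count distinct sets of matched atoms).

3

[CX3](=O)[NX3] is the SMARTS for an amide: a carbonyl carbon bonded to a trivalent nitrogen.
The molecule carries 3 separate instances of a primary amide (-C(=O)NH2) meeting every constraint; each maps to a distinct set of atoms, giving 3 matches.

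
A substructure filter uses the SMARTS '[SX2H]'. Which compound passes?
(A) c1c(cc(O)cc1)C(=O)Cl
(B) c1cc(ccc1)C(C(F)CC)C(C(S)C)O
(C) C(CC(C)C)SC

[SX2H] describes an aliphatic sulfur with two connections, one being H (a thiol).
(A) has a hydroxyl group (-OH) but it is an -OH, not an -SH.
(B) contains a thiol (-SH), which satisfies every atom and bond constraint.
(C) has a methylthio ether (-SCH3) but the sulfur has H0 (bonded to two carbons), not H1.
So the answer is (B).

B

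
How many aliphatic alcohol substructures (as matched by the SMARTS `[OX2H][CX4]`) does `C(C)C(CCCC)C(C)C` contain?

0

[OX2H][CX4] is the SMARTS for an aliphatic alcohol: a hydroxyl oxygen bound to an sp3 (X4) carbon.
No fragment in the molecule satisfies every constraint, giving 0 matches.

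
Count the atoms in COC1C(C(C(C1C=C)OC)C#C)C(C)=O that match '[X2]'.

4

The query [X2] means: any atom with exactly two total connections (bonds + H).
Check the 16 heavy atoms by environment: 8× C (X4) → no; 3× C (X3) → no; 2× O (X2) → match; 1× O (X1) → no; 2× C (X2) → match.
Summing the matching environments: 2 + 2 = 4 matching atoms.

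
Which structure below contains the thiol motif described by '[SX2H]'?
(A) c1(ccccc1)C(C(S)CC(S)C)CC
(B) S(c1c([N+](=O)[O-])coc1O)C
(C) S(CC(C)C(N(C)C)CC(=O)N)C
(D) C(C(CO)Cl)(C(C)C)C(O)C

A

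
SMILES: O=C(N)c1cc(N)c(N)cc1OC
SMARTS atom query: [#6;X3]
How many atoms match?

Check the 13 heavy atoms by environment: 6× c (aromatic, X3) → match; 3× N (X3) → no; 1× C (X3) → match; 1× O (X1) → no; 1× O (X2) → no; 1× C (X4) → no.
Summing the matching environments: 6 + 1 = 7 matching atoms.

7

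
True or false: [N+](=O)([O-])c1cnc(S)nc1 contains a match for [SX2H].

The pattern [SX2H] describes an aliphatic sulfur with two connections, one being H — a thiol.
The molecule carries a thiol (-SH), whose atoms satisfy every constraint of the query, so the pattern matches.

True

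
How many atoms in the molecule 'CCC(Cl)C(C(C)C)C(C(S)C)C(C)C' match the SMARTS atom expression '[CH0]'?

The query [CH0] means: aliphatic carbon with no attached hydrogen.
Check the 15 heavy atoms by environment: 6× C (H3) → no; 6× C (H1) → no; 1× C (H2) → no; 1× S (H1) → no; 1× Cl (H0) → no.
No environment satisfies the query, so 0 matching atoms.

0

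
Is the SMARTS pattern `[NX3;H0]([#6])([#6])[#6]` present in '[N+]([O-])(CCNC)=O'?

No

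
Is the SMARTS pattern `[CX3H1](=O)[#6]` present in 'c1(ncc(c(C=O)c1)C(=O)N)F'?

The pattern [CX3H1](=O)[#6] describes an sp2 carbon with one H, double-bonded to O and single-bonded to carbon — an aldehyde.
The molecule carries an aldehyde (-CHO), whose atoms satisfy every constraint of the query, so the pattern matches.

Yes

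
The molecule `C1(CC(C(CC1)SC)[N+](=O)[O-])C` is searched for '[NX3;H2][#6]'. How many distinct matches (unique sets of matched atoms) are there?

0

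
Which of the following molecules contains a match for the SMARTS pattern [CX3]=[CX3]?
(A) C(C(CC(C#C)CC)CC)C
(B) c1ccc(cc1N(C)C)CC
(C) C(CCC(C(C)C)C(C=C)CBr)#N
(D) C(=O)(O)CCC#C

C

[CX3]=[CX3] describes a non-aromatic C=C double bond between two sp2 carbons (an alkene).
(A) has an ethyl group (-CH2CH3) but its C-C bond is a single bond between CX4 carbons, not CX3=CX3.
(B) has an ethyl group (-CH2CH3) but its C-C bond is a single bond between CX4 carbons, not CX3=CX3.
(C) contains a vinyl group (-CH=CH2), which satisfies every atom and bond constraint.
(D) has an ethynyl group (-C#CH) but the C-C bond is a triple bond, not a double bond.
So the answer is (C).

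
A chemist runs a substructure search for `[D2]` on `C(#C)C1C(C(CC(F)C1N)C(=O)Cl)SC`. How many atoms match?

The query [D2] means: atom with exactly two heavy-atom neighbours.
Check the 15 heavy atoms by environment: 6× C (D3) → no; 2× C (D2) → match; 2× C (D1) → no; 1× S (D2) → match; 1× O (D1) → no; 1× Cl (D1) → no; 1× N (D1) → no; 1× F (D1) → no.
Summing the matching environments: 2 + 1 = 3 matching atoms.

3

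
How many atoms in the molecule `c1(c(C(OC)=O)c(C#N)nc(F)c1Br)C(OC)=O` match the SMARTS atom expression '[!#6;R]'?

1

The query [!#6;R] means: non-carbon atom that is part of a ring.
Check the 18 heavy atoms by environment: 1× n (aromatic, in 6-ring) → match; 5× c (aromatic, in 6-ring) → no; 1× F (acyclic) → no; 5× C (acyclic) → no; 1× N (acyclic) → no; 1× Br (acyclic) → no; 4× O (acyclic) → no.
That gives 1 matching atom.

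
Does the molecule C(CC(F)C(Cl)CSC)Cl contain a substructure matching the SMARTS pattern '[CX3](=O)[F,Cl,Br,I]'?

The pattern [CX3](=O)[F,Cl,Br,I] describes a carbonyl carbon bonded to a halogen — an acyl halide.
The closest candidate here is a chloro substituent, but the Cl is not on a carbonyl carbon. No other fragment satisfies the full query, so there is no match.

No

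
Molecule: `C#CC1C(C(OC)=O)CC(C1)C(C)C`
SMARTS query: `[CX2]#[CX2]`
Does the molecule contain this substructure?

Yes

The pattern [CX2]#[CX2] describes a carbon-carbon triple bond — an alkyne.
The molecule carries an ethynyl group (-C#CH), whose atoms satisfy every constraint of the query, so the pattern matches.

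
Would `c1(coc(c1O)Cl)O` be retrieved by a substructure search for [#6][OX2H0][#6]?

No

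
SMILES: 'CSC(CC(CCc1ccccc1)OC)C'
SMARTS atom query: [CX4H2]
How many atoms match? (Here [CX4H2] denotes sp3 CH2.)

3

Check the 16 heavy atoms by environment: 3× C (H3, X4) → no; 2× C (H1, X4) → no; 3× C (H2, X4) → match; 1× O (H0, X2) → no; 1× c (aromatic, H0, X3) → no; 5× c (aromatic, H1, X3) → no; 1× S (H0, X2) → no.
That gives 3 matching atoms.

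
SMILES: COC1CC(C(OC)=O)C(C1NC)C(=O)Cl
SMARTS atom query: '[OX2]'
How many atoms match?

2

The query [OX2] means: aliphatic oxygen with two total connections — ether, hydroxyl, or ester single-bond O.
Check the 16 heavy atoms by environment: 8× C (X4) → no; 2× C (X3) → no; 2× O (X1) → no; 2× O (X2) → match; 1× Cl (X1) → no; 1× N (X3) → no.
That gives 2 matching atoms.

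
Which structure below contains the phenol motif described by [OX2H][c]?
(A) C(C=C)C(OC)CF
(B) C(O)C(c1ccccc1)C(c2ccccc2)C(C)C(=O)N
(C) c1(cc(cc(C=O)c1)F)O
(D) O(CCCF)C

[OX2H][c] describes a hydroxyl oxygen attached to an aromatic carbon (a phenol).
(A) has a methoxy ether (-OCH3) but the oxygen has H0, not H1.
(B) has a hydroxyl group (-OH) but the -OH is on an aliphatic carbon, not an aromatic c.
(C) contains a hydroxyl group (-OH), which satisfies every atom and bond constraint.
(D) has a methoxy ether (-OCH3) but the oxygen has H0, not H1.
So the answer is (C).

C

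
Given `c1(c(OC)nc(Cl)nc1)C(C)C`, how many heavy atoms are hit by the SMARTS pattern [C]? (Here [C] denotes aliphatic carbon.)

4

The query [C] means: uppercase C matches aliphatic (non-aromatic) carbon only.
Check the 12 heavy atoms by environment: 2× n (aromatic) → no; 4× c (aromatic) → no; 1× Cl → no; 4× C → match; 1× O → no.
That gives 4 matching atoms.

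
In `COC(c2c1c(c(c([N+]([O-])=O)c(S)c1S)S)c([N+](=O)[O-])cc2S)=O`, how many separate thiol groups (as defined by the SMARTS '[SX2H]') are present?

[SX2H] is the SMARTS for a thiol: an aliphatic sulfur with two connections, one being H.
The molecule carries 4 separate instances of a thiol (-SH) meeting every constraint; each maps to a distinct set of atoms, giving 4 matches.

4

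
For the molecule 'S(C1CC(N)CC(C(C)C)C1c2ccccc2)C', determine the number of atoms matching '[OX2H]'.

0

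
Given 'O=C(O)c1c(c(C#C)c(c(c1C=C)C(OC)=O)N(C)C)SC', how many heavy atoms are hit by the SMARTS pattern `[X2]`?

Check the 22 heavy atoms by environment: 6× c (aromatic, X3) → no; 1× S (X2) → match; 4× C (X4) → no; 1× N (X3) → no; 4× C (X3) → no; 2× O (X1) → no; 2× O (X2) → match; 2× C (X2) → match.
Summing the matching environments: 1 + 2 + 2 = 5 matching atoms.

5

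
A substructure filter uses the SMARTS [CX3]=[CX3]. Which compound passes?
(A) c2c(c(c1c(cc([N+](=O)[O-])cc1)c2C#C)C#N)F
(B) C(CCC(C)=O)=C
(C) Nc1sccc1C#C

[CX3]=[CX3] describes a non-aromatic C=C double bond between two sp2 carbons (an alkene).
(A) has an ethynyl group (-C#CH) but the C-C bond is a triple bond, not a double bond.
(B) contains a vinyl group (-CH=CH2), which satisfies every atom and bond constraint.
(C) has an ethynyl group (-C#CH) but the C-C bond is a triple bond, not a double bond.
So the answer is (B).

B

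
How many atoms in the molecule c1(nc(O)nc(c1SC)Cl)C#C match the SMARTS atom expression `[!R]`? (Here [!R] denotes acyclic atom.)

The query [!R] means: !R matches any atom not in a ring.
Check the 12 heavy atoms by environment: 2× n (aromatic, in 6-ring) → no; 4× c (aromatic, in 6-ring) → no; 1× S (acyclic) → match; 3× C (acyclic) → match; 1× O (acyclic) → match; 1× Cl (acyclic) → match.
Summing the matching environments: 1 + 3 + 1 + 1 = 6 matching atoms.

6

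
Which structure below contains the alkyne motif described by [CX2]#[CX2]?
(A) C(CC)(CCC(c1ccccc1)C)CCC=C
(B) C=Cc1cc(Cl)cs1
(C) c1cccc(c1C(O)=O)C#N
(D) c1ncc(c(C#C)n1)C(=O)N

[CX2]#[CX2] describes a carbon-carbon triple bond (an alkyne).
(A) has a vinyl group (-CH=CH2) but the C=C is a double bond; both carbons are CX3, not CX2.
(B) has a vinyl group (-CH=CH2) but the C=C is a double bond; both carbons are CX3, not CX2.
(C) has a nitrile (-C#N) but the triple bond is C#N, not C#C.
(D) contains an ethynyl group (-C#CH), which satisfies every atom and bond constraint.
So the answer is (D).

D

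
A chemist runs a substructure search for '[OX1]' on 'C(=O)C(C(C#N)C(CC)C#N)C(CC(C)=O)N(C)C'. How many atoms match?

2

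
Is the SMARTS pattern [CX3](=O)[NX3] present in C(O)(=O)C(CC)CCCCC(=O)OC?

The pattern [CX3](=O)[NX3] describes a carbonyl carbon bonded to a trivalent nitrogen — an amide.
The closest candidate here is a methyl-ester group (-C(=O)OCH3), but the carbonyl is bonded to O, not to an NX3 nitrogen. No other fragment satisfies the full query, so there is no match.

No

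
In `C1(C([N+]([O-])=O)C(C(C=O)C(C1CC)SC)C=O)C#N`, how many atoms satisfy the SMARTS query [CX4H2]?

Check the 19 heavy atoms by environment: 6× C (H1, X4) → no; 1× N (charge +1, H0, X3) → no; 1× O (charge -1, H0, X1) → no; 3× O (H0, X1) → no; 1× S (H0, X2) → no; 2× C (H3, X4) → no; 2× C (H1, X3) → no; 1× C (H0, X2) → no; 1× N (H0, X1) → no; 1× C (H2, X4) → match.
That gives 1 matching atom.

1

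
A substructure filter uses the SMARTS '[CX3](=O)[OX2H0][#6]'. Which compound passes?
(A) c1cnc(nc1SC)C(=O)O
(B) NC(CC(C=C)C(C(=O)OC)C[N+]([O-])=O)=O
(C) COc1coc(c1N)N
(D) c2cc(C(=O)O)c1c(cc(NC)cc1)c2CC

[CX3](=O)[OX2H0][#6] describes a carbonyl carbon bonded to an oxygen that is itself bonded to carbon (no H on that O) (an ester).
(A) has a carboxylic acid group (-C(=O)OH) but the singly-bonded O carries H (OX2H1, not H0).
(B) contains a methyl-ester group (-C(=O)OCH3), which satisfies every atom and bond constraint.
(C) has a methoxy ether (-OCH3) but the ether oxygen is not adjacent to a C=O carbon.
(D) has a carboxylic acid group (-C(=O)OH) but the singly-bonded O carries H (OX2H1, not H0).
So the answer is (B).

B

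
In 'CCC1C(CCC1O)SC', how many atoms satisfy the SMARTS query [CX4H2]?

3

The query [CX4H2] means: sp3 carbon (X4) with exactly two hydrogens.
Check the 10 heavy atoms by environment: 3× C (H1, X4) → no; 3× C (H2, X4) → match; 2× C (H3, X4) → no; 1× O (H1, X2) → no; 1× S (H0, X2) → no.
That gives 3 matching atoms.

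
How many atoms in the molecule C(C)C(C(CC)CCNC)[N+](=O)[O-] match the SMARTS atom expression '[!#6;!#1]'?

4

The query [!#6;!#1] means: not carbon and not hydrogen — any heteroatom.
Check the 13 heavy atoms by environment: 9× C → no; 1× N (charge +1) → match; 1× O (charge -1) → match; 1× O → match; 1× N → match.
Summing the matching environments: 1 + 1 + 1 + 1 = 4 matching atoms.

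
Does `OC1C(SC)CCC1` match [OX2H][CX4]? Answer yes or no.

The pattern [OX2H][CX4] describes a hydroxyl oxygen bound to an sp3 (X4) carbon — an aliphatic alcohol.
The molecule carries a hydroxyl group (-OH), whose atoms satisfy every constraint of the query, so the pattern matches.

Yes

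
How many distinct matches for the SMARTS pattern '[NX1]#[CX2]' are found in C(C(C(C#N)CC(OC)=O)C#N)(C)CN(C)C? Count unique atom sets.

2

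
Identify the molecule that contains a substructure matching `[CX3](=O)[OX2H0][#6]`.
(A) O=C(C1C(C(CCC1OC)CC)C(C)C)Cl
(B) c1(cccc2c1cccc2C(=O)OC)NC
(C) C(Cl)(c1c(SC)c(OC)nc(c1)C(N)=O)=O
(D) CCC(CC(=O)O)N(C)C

[CX3](=O)[OX2H0][#6] describes a carbonyl carbon bonded to an oxygen that is itself bonded to carbon (no H on that O) (an ester).
(A) has a methoxy ether (-OCH3) but the ether oxygen is not adjacent to a C=O carbon.
(B) contains a methyl-ester group (-C(=O)OCH3), which satisfies every atom and bond constraint.
(C) has a primary amide (-C(=O)NH2) but the carbonyl is bonded to N, not to an O-C linkage.
(D) has a carboxylic acid group (-C(=O)OH) but the singly-bonded O carries H (OX2H1, not H0).
So the answer is (B).

B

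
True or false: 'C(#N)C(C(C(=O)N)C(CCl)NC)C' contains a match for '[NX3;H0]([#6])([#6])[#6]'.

False

The pattern [NX3;H0]([#6])([#6])[#6] describes a trivalent nitrogen with no H, bonded to three carbons — a tertiary amine.
The closest candidate here is a primary amide (-C(=O)NH2), but the amide nitrogen has H2 and only one carbon neighbour. No other fragment satisfies the full query, so there is no match.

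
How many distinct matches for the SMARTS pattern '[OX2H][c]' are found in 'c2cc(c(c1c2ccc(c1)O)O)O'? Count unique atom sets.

[OX2H][c] is the SMARTS for a phenol: a hydroxyl oxygen attached to an aromatic carbon.
The molecule carries 3 separate instances of a hydroxyl group (-OH) meeting every constraint; each maps to a distinct set of atoms, giving 3 matches.

3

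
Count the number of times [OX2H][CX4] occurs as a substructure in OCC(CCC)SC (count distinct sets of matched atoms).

[OX2H][CX4] is the SMARTS for an aliphatic alcohol: a hydroxyl oxygen bound to an sp3 (X4) carbon.
Exactly one fragment in the molecule meets all constraints, giving 1 match.

1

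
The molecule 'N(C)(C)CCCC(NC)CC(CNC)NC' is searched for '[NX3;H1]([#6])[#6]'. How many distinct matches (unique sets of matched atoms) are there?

3

[NX3;H1]([#6])[#6] is the SMARTS for a secondary amine: a trivalent nitrogen with one H, bonded to two carbons.
The molecule carries 3 separate instances of an N-methylamino group (-NHCH3) meeting every constraint; each maps to a distinct set of atoms, giving 3 matches.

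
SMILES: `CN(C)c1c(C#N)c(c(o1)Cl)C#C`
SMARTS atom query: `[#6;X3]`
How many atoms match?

4

The query [#6;X3] means: any carbon (aromatic or not) with three total connections.
Check the 13 heavy atoms by environment: 1× o (aromatic, X2) → no; 4× c (aromatic, X3) → match; 3× C (X2) → no; 1× N (X1) → no; 1× Cl (X1) → no; 1× N (X3) → no; 2× C (X4) → no.
That gives 4 matching atoms.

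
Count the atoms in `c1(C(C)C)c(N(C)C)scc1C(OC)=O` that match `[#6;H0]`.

The query [#6;H0] means: any carbon with no attached hydrogen.
Check the 15 heavy atoms by environment: 1× s (aromatic, H0) → no; 3× c (aromatic, H0) → match; 1× c (aromatic, H1) → no; 1× C (H1) → no; 5× C (H3) → no; 1× C (H0) → match; 2× O (H0) → no; 1× N (H0) → no.
Summing the matching environments: 3 + 1 = 4 matching atoms.

4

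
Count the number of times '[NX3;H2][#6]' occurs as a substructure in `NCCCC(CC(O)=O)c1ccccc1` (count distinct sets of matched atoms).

1

[NX3;H2][#6] is the SMARTS for a primary amine: a trivalent nitrogen with two H attached to carbon.
Exactly one fragment in the molecule meets all constraints, giving 1 match.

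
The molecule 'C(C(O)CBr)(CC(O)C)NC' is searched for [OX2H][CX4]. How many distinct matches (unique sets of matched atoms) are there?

[OX2H][CX4] is the SMARTS for an aliphatic alcohol: a hydroxyl oxygen bound to an sp3 (X4) carbon.
The molecule carries 2 separate instances of a hydroxyl group (-OH) meeting every constraint; each maps to a distinct set of atoms, giving 2 matches.

2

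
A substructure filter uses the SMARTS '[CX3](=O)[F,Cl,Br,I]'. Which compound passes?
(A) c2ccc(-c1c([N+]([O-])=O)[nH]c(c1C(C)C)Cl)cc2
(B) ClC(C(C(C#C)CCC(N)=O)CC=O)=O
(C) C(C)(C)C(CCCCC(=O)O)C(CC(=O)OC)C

B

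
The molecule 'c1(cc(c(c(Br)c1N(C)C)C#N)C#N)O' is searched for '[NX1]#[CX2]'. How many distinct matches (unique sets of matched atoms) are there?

2

[NX1]#[CX2] is the SMARTS for a nitrile: a nitrogen triple-bonded to a two-connected carbon.
The molecule carries 2 separate instances of a nitrile (-C#N) meeting every constraint; each maps to a distinct set of atoms, giving 2 matches.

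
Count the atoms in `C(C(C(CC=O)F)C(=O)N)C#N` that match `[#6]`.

7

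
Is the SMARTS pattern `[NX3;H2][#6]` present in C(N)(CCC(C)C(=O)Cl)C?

Yes

The pattern [NX3;H2][#6] describes a trivalent nitrogen with two H attached to carbon — a primary amine.
The molecule carries a primary amino group (-NH2), whose atoms satisfy every constraint of the query, so the pattern matches.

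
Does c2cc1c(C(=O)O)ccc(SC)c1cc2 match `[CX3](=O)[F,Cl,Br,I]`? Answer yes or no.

The pattern [CX3](=O)[F,Cl,Br,I] describes a carbonyl carbon bonded to a halogen — an acyl halide.
The closest candidate here is a carboxylic acid group (-C(=O)OH), but the carbonyl is bonded to -OH, not to a halogen. No other fragment satisfies the full query, so there is no match.

No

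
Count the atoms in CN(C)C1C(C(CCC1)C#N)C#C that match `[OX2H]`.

0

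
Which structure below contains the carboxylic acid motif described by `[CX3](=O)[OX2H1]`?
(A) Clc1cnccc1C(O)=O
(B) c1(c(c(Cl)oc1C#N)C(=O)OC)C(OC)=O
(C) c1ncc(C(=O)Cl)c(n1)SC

A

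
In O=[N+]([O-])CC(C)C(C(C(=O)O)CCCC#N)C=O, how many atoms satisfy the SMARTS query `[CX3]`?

2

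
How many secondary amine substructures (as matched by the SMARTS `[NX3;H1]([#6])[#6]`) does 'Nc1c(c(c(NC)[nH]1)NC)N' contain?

2

[NX3;H1]([#6])[#6] is the SMARTS for a secondary amine: a trivalent nitrogen with one H, bonded to two carbons.
The molecule carries 2 separate instances of an N-methylamino group (-NHCH3) meeting every constraint; each maps to a distinct set of atoms, giving 2 matches.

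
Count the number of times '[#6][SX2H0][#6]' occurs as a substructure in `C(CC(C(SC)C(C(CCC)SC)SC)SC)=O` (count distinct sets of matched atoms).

4

[#6][SX2H0][#6] is the SMARTS for a thioether: an aliphatic sulfur bridging two carbons with no H on the sulfur.
The molecule carries 4 separate instances of a methylthio ether (-SCH3) meeting every constraint; each maps to a distinct set of atoms, giving 4 matches.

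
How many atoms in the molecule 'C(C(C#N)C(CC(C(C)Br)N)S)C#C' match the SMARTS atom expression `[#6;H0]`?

2

The query [#6;H0] means: any carbon with no attached hydrogen.
Check the 14 heavy atoms by environment: 1× C (H3) → no; 5× C (H1) → no; 2× C (H2) → no; 1× Br (H0) → no; 2× C (H0) → match; 1× N (H0) → no; 1× N (H2) → no; 1× S (H1) → no.
That gives 2 matching atoms.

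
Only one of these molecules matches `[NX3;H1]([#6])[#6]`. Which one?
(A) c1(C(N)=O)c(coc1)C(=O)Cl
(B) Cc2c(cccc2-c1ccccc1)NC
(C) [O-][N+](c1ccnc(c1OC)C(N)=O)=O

B

[NX3;H1]([#6])[#6] describes a trivalent nitrogen with one H, bonded to two carbons (a secondary amine).
(A) has a primary amide (-C(=O)NH2) but the -C(=O)NH2 nitrogen has H2, not H1.
(B) contains an N-methylamino group (-NHCH3), which satisfies every atom and bond constraint.
(C) has a primary amide (-C(=O)NH2) but the -C(=O)NH2 nitrogen has H2, not H1.
So the answer is (B).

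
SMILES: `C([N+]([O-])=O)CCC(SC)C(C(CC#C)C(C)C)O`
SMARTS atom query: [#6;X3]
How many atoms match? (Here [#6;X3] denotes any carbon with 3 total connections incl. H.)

0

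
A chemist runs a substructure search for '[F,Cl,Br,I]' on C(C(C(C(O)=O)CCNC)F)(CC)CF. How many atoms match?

2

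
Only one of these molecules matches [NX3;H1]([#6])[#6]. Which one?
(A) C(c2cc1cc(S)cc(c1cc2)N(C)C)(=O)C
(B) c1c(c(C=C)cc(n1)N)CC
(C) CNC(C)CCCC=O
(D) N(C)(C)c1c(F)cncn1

C

[NX3;H1]([#6])[#6] describes a trivalent nitrogen with one H, bonded to two carbons (a secondary amine).
(A) has a dimethylamino group (-N(CH3)2) but the nitrogen has H0, not H1.
(B) has a primary amino group (-NH2) but the nitrogen has H2 and only one carbon neighbour.
(C) contains an N-methylamino group (-NHCH3), which satisfies every atom and bond constraint.
(D) has a dimethylamino group (-N(CH3)2) but the nitrogen has H0, not H1.
So the answer is (C).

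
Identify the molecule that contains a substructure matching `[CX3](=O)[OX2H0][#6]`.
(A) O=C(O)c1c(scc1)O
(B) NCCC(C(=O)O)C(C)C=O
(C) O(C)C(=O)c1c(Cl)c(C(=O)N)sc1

C

[CX3](=O)[OX2H0][#6] describes a carbonyl carbon bonded to an oxygen that is itself bonded to carbon (no H on that O) (an ester).
(A) has a carboxylic acid group (-C(=O)OH) but the singly-bonded O carries H (OX2H1, not H0).
(B) has a carboxylic acid group (-C(=O)OH) but the singly-bonded O carries H (OX2H1, not H0).
(C) contains a methyl-ester group (-C(=O)OCH3), which satisfies every atom and bond constraint.
So the answer is (C).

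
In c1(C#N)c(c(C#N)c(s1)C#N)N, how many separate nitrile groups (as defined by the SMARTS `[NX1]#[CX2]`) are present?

3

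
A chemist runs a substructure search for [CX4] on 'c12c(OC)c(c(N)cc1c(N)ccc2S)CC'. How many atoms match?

The query [CX4] means: C with X4: aliphatic carbon with exactly 4 total connections (bonds + H).
Check the 17 heavy atoms by environment: 10× c (aromatic, X3) → no; 1× O (X2) → no; 3× C (X4) → match; 2× N (X3) → no; 1× S (X2) → no.
That gives 3 matching atoms.

3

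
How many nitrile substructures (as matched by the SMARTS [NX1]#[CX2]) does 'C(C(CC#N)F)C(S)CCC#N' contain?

[NX1]#[CX2] is the SMARTS for a nitrile: a nitrogen triple-bonded to a two-connected carbon.
The molecule carries 2 separate instances of a nitrile (-C#N) meeting every constraint; each maps to a distinct set of atoms, giving 2 matches.

2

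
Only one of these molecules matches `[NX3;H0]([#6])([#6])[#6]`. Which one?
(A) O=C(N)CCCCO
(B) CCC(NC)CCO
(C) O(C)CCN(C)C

[NX3;H0]([#6])([#6])[#6] describes a trivalent nitrogen with no H, bonded to three carbons (a tertiary amine).
(A) has a primary amide (-C(=O)NH2) but the amide nitrogen has H2 and only one carbon neighbour.
(B) has an N-methylamino group (-NHCH3) but the nitrogen still has one H (H1), not H0.
(C) contains a dimethylamino group (-N(CH3)2), which satisfies every atom and bond constraint.
So the answer is (C).

C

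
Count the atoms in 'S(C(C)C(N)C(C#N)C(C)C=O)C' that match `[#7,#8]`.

3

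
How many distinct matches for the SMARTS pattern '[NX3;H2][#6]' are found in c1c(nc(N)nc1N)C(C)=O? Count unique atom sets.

[NX3;H2][#6] is the SMARTS for a primary amine: a trivalent nitrogen with two H attached to carbon.
The molecule carries 2 separate instances of a primary amino group (-NH2) meeting every constraint; each maps to a distinct set of atoms, giving 2 matches.

2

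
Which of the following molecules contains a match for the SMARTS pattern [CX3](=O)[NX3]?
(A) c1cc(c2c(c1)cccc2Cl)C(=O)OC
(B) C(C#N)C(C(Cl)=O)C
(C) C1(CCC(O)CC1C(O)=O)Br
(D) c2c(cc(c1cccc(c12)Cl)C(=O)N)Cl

D

[CX3](=O)[NX3] describes a carbonyl carbon bonded to a trivalent nitrogen (an amide).
(A) has a methyl-ester group (-C(=O)OCH3) but the carbonyl is bonded to O, not to an NX3 nitrogen.
(B) has a nitrile (-C#N) but the nitrile N is NX1 (triple-bonded), not NX3.
(C) has a carboxylic acid group (-C(=O)OH) but the carbonyl is bonded to O, not to an NX3 nitrogen.
(D) contains a primary amide (-C(=O)NH2), which satisfies every atom and bond constraint.
So the answer is (D).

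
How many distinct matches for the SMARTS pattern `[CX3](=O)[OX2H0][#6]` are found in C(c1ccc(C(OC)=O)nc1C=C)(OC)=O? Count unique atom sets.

[CX3](=O)[OX2H0][#6] is the SMARTS for an ester: a carbonyl carbon bonded to an oxygen that is itself bonded to carbon (no H on that O).
The molecule carries 2 separate instances of a methyl-ester group (-C(=O)OCH3) meeting every constraint; each maps to a distinct set of atoms, giving 2 matches.

2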